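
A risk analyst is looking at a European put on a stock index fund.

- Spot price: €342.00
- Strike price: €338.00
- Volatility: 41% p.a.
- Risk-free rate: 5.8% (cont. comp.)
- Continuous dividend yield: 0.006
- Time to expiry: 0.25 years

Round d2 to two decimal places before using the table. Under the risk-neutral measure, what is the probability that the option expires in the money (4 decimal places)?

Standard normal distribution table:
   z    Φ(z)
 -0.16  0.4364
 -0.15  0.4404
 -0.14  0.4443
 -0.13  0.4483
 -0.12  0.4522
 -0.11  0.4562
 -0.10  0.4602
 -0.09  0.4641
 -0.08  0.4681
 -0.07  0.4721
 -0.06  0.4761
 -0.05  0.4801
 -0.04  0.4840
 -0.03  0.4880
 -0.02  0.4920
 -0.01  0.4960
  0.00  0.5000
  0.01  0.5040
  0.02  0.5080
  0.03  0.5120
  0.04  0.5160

0.4920

σ√T = 0.41 × 0.5000 = 0.2050
d₁ = [ln(342/338) + (0.058 − 0.006 + 0.41²/2)·0.25] / 0.2050 = [0.0118 + 0.0340] / 0.2050 = 0.2233 which rounds to 0.22
d₂ = d₁ − σ√T = 0.2233 − 0.2050 = 0.0183 which rounds to 0.02
Risk-neutral Pr[S_T < K] = N(−d₂) = N(-0.02) = 0.4920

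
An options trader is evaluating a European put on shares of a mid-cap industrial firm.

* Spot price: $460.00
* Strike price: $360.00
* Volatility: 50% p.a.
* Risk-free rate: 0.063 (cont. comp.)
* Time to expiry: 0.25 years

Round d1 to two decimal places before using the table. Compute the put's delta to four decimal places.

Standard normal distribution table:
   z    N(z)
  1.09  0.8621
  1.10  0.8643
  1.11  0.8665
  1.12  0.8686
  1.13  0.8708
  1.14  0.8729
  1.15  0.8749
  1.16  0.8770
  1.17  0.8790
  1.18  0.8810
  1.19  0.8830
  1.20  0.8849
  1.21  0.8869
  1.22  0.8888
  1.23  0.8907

σ√T = 0.5·√0.25 = 0.2500
d₁ = [ln(460/360) + (0.063 + 0.5²/2)·0.25] / 0.2500 = [0.2451 + 0.0470] / 0.2500 = 1.1685 → 1.17
N(d₁) = N(1.17) = 0.8790
Δ_put = N(d₁) − 1 = 0.8790 − 1 = -0.1210

-0.1210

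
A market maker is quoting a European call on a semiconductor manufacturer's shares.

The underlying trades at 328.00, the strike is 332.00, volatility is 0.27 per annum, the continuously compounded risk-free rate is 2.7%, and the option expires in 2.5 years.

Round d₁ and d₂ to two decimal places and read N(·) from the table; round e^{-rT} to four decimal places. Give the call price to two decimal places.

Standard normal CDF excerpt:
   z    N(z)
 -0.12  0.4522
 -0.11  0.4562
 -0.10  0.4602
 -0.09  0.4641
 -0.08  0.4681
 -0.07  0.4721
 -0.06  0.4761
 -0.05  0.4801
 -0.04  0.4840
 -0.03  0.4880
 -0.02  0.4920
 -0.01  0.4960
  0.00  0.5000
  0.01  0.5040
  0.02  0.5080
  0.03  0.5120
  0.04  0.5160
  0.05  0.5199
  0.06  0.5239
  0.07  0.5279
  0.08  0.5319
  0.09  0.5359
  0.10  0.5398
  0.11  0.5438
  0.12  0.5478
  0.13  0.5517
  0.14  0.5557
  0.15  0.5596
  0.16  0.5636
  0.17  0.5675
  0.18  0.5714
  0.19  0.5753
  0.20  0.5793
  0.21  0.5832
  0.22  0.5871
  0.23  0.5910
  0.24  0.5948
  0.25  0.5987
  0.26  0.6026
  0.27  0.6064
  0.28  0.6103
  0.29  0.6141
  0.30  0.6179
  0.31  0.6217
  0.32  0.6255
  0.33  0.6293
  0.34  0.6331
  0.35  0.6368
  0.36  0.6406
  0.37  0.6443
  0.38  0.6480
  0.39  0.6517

T = 2.5;  σ√T = 0.4269
d₁ = [ln(328/332) + (0.027 + 0.27²/2)·2.5] / 0.4269 = [-0.0121 + 0.1586] / 0.4269 = 0.3432 which rounds to 0.34
d₂ = d₁ − σ√T = 0.3432 − 0.4269 = -0.0837 which rounds to -0.08
e^(−rT) = e^(−0.027·2.5) = 0.9347
N(d₁) = N(0.34) = 0.6331;  N(d₂) = N(-0.08) = 0.4681
C = 328·0.6331 − 332·0.9347·0.4681 = 207.6568 − 145.2610 = 62.3958

62.40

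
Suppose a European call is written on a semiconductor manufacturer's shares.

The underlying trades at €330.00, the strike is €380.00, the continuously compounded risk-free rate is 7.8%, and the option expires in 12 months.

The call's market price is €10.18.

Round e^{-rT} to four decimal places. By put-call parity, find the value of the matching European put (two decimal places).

exp(−rT) = exp(−0.078·1) = 0.9250
Put-call parity: C − P = S − K·e^(−rT) = 330 − 380·0.9250 = 330 − 351.5000 = -21.5000
P = C − (C − P) = 10.18 − (-21.5000) = 31.6800

€31.68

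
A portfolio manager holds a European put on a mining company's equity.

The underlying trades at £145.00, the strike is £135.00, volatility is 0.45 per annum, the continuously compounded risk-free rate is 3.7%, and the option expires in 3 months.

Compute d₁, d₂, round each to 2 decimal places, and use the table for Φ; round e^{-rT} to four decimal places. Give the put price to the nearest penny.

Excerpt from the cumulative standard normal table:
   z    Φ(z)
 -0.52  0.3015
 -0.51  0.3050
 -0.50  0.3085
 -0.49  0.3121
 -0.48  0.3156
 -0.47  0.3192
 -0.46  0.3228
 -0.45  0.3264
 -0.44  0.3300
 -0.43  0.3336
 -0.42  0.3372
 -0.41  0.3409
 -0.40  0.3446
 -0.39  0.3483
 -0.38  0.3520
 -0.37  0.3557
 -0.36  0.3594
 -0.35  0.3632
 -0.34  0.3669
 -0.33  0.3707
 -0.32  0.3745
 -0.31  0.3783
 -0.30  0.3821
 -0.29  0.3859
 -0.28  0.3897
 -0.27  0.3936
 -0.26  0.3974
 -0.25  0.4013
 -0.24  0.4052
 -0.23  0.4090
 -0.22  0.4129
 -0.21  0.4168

σ√T = 0.45 × 0.5000 = 0.2250
d₁ = [ln(145/135) + (0.037 + 0.45²/2)·0.25] / 0.2250 = [0.0715 + 0.0346] / 0.2250 = 0.4712 → 0.47
d₂ = d₁ − σ√T = 0.4712 − 0.2250 = 0.2462 → 0.25
e^(−rT) = e^(−0.037·0.25) = 0.9908
N(−d₂) = N(-0.25) = 0.4013;  N(−d₁) = N(-0.47) = 0.3192
P = 135·0.9908·0.4013 − 145·0.3192 = 53.6771 − 46.2840 = 7.3931

£7.39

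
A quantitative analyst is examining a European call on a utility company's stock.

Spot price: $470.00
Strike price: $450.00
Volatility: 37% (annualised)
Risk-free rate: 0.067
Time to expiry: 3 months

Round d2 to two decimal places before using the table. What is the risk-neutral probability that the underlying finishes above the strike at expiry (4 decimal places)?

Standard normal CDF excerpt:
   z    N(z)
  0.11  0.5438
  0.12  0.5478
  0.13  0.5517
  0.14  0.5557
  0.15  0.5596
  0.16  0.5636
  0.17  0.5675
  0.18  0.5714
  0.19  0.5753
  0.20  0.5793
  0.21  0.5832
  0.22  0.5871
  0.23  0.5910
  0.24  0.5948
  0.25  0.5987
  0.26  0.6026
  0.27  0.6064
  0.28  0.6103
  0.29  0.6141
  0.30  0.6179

σ√T = 0.37·√0.25 = 0.1850
d₁ = [ln(470/450) + (0.067 + ½·0.37²)·0.25] / (σ√T) = (0.0435 + 0.0339) / 0.1850 = 0.4181 which rounds to 0.42
d₂ = 0.4181 − 0.1850 = 0.2331 which rounds to 0.23
Risk-neutral Pr[S_T > K] = N(d₂) = N(0.23) = 0.5910

0.5910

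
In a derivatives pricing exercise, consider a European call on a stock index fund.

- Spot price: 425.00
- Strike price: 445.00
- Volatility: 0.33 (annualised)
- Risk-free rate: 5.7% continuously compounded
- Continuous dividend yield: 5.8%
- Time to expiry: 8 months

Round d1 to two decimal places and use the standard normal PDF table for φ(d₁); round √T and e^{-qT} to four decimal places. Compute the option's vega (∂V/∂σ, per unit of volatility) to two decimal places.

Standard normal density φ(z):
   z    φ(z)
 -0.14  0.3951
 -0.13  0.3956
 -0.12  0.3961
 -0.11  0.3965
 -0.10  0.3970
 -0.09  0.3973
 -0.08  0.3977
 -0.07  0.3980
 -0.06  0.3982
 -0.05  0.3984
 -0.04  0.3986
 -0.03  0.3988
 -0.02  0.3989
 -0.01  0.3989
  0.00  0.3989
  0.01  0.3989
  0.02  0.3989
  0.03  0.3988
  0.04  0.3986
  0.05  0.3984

133.08

T = 0.6667;  σ√T = 0.2694
d₁ = [ln(425/445) + (0.057 − 0.058 + ½·0.33²)·0.6667] / (σ√T) = (-0.0460 + 0.0356) / 0.2694 = -0.0384 → -0.04
√T = √0.6667 = 0.8165
φ(d₁) = φ(-0.04) = 0.3986
exp(−qT) = exp(−0.058·0.6667) = 0.9621
vega = S·exp(−qT)·φ(d₁)·√T = 425·0.9621·0.3986·0.8165 = 133.0769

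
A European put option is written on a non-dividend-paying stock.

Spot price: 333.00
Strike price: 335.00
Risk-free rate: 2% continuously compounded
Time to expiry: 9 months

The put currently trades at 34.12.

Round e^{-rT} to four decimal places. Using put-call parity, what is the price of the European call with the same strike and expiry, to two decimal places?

37.11

exp(−rT) = exp(−0.02·0.75) = 0.9851
Put-call parity: C − P = S − K·e^(−rT) = 333 − 335·0.9851 = 333 − 330.0085 = 2.9915
C = P + (C − P) = 34.12 + (2.9915) = 37.1115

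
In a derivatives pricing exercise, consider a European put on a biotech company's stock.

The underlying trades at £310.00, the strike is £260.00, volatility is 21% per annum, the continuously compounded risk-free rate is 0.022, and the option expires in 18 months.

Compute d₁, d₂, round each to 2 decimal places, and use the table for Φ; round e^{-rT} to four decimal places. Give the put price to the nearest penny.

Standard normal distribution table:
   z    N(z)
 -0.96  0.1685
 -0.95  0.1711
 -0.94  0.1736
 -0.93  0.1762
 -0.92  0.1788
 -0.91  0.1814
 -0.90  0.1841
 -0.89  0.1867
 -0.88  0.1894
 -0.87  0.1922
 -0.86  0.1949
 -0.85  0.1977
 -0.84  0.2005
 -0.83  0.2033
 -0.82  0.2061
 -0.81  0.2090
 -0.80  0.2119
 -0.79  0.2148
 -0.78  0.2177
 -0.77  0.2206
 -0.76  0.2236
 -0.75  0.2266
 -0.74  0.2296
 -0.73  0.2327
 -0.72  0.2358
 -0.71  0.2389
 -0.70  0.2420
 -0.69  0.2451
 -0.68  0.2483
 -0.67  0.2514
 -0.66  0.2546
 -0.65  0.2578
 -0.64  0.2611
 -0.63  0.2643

σ√T = 0.21·√1.5 = 0.2572
ln(S/K) + (r + σ²/2)T = ln(310/260) + (0.022 + 0.21²/2)·1.5 = 0.1759 + 0.0661 = 0.2420
d₁ = 0.2420 / 0.2572 = 0.9408 ⇒ 0.94
d₂ = d₁ − σ√T = 0.9408 − 0.2572 = 0.6836 ⇒ 0.68
e^(−rT) = e^(−0.022·1.5) = 0.9675
N(−d₂) = N(-0.68) = 0.2483;  N(−d₁) = N(-0.94) = 0.1736
P = 260·0.9675·0.2483 − 310·0.1736 = 62.4599 − 53.8160 = 8.6439

£8.64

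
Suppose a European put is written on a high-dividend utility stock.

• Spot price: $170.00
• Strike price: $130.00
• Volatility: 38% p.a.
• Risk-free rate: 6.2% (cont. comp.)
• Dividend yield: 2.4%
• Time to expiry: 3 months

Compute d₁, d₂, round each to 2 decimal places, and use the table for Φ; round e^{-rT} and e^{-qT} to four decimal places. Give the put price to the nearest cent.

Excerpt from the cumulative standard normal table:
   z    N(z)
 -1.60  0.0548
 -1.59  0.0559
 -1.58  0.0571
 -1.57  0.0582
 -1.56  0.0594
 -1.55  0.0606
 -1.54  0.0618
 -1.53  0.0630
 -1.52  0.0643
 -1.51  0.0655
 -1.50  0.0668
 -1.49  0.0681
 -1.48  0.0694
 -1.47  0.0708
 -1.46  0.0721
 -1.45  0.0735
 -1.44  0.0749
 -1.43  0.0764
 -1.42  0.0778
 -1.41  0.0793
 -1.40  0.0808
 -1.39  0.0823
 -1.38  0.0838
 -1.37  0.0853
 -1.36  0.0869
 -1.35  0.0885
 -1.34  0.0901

T = 0.25;  σ√T = 0.1900
d₁ = [ln(170/130) + (0.062 − 0.024 + ½·0.38²)·0.25] / (σ√T) = (0.2683 + 0.0275) / 0.1900 = 1.5569 which rounds to 1.56
d₂ = 1.5569 − 0.1900 = 1.3669 which rounds to 1.37
exp(−qT) = exp(−0.024·0.25) = 0.9940;  exp(−rT) = exp(−0.062·0.25) = 0.9846
N(−d₂) = N(-1.37) = 0.0853;  N(−d₁) = N(-1.56) = 0.0594
P = 130·0.9846·0.0853 − 170·0.9940·0.0594 = 10.9182 − 10.0374 = 0.8808

$0.88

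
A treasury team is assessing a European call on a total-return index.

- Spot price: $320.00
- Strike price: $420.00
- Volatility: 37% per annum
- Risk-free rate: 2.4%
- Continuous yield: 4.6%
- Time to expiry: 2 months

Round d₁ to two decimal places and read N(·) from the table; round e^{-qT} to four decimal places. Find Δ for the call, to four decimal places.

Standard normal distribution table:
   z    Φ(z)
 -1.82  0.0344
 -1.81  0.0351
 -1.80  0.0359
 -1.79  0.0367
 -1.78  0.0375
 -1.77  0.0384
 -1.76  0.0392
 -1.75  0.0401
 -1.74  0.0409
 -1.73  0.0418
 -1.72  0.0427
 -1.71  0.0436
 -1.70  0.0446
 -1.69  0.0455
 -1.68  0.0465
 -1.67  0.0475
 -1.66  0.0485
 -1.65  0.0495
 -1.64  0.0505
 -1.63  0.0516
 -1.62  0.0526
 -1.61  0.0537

σ√T = 0.37·√0.1667 = 0.1511
d₁ = [ln(320/420) + (0.024 − 0.046 + 0.37²/2)·0.1667] / 0.1511 = [-0.2719 + 0.0077] / 0.1511 = -1.7490 which rounds to -1.75
N(d₁) = N(-1.75) = 0.0401
Δ_call = exp(−qT)·N(d₁) = 0.9924·0.0401 = 0.0398

0.0398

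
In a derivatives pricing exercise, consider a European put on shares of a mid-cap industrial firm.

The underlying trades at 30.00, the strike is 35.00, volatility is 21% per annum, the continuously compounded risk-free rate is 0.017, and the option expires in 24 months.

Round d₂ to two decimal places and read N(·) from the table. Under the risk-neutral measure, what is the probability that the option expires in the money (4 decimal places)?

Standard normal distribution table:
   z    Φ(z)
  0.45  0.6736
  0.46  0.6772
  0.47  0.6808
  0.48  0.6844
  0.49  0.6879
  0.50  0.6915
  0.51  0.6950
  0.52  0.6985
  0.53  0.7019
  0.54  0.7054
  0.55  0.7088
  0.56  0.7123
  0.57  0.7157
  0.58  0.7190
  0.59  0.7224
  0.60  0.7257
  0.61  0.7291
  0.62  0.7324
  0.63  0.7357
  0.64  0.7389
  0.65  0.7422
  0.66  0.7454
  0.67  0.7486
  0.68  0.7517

0.7088

T = 2;  σ√T = 0.2970
ln(S/K) + (r + σ²/2)T = ln(30/35) + (0.017 + 0.21²/2)·2 = -0.1542 + 0.0781 = -0.0761
d₁ = -0.0761 / 0.2970 = -0.2561 ⇒ -0.26
d₂ = d₁ − σ√T = -0.2561 − 0.2970 = -0.5531 ⇒ -0.55
Risk-neutral Pr[S_T < K] = N(−d₂) = N(0.55) = 0.7088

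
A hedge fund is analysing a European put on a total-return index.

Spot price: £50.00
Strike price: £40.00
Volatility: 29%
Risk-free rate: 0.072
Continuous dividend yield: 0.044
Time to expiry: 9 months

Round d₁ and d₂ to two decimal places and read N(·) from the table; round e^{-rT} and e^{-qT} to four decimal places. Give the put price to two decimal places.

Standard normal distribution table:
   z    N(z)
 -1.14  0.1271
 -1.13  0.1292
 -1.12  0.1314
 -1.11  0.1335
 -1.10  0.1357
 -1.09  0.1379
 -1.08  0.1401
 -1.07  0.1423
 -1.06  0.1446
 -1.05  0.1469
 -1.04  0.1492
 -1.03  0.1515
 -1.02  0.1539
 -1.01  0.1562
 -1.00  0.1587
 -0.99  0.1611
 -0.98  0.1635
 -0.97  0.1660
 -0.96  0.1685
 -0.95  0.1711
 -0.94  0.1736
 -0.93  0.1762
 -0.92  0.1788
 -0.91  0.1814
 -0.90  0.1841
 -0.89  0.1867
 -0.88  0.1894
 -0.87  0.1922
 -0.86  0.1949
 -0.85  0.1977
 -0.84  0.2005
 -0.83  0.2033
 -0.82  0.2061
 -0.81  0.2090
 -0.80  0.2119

£0.93

σ√T = 0.29·√0.75 = 0.2511
d₁ = [ln(50/40) + (0.072 − 0.044 + ½·0.29²)·0.75] / (σ√T) = (0.2231 + 0.0525) / 0.2511 = 1.0977 ⇒ 1.10
d₂ = 1.0977 − 0.2511 = 0.8465 ⇒ 0.85
e^(−qT) = e^(−0.044·0.75) = 0.9675;  e^(−rT) = e^(−0.072·0.75) = 0.9474
N(−d₂) = N(-0.85) = 0.1977;  N(−d₁) = N(-1.10) = 0.1357
P = 40·0.9474·0.1977 − 50·0.9675·0.1357 = 7.4920 − 6.5645 = 0.9276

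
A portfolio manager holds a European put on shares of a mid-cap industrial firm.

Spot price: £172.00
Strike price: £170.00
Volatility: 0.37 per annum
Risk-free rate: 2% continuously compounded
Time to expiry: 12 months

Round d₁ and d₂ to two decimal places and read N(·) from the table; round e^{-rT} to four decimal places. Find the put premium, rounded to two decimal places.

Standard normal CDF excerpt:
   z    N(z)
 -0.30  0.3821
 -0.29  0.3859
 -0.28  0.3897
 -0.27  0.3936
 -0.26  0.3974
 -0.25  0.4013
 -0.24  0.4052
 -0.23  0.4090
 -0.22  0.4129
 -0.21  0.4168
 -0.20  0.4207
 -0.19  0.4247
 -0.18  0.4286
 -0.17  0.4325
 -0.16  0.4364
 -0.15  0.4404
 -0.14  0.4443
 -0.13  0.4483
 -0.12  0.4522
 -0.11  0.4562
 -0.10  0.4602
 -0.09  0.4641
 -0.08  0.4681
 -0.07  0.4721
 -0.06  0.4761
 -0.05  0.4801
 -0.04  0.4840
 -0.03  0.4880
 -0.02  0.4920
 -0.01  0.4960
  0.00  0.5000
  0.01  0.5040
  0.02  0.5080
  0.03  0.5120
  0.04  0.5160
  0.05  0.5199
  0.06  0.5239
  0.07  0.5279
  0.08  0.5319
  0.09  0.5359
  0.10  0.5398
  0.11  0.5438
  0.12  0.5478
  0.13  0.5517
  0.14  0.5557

σ√T = 0.37 × 1.0000 = 0.3700
d₁ = [ln(172/170) + (0.02 + ½·0.37²)·1] / (σ√T) = (0.0117 + 0.0885) / 0.3700 = 0.2707 ⇒ 0.27
d₂ = 0.2707 − 0.3700 = -0.0993 ⇒ -0.10
e^(−rT) = e^(−0.02·1) = 0.9802
P = 170·0.9802·N(0.10) − 172·N(-0.27) = 170·0.9802·0.5398 − 172·0.3936 = 89.9490 − 67.6992 = 22.2498

£22.25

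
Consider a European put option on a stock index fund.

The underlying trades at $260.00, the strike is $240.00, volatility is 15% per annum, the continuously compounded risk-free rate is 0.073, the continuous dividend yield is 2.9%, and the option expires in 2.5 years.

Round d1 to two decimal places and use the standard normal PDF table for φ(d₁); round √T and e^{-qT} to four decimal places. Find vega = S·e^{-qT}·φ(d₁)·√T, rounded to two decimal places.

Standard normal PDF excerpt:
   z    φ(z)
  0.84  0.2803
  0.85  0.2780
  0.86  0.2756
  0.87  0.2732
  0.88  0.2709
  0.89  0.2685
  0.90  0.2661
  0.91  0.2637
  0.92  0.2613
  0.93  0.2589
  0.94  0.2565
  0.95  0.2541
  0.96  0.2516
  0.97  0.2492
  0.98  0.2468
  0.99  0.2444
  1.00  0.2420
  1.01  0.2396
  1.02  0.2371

99.91

σ√T = 0.15·√2.5 = 0.2372
d₁ = [ln(260/240) + (0.073 − 0.029 + 0.15²/2)·2.5] / 0.2372 = [0.0800 + 0.1381] / 0.2372 = 0.9199 which rounds to 0.92
√T = √2.5 = 1.5811
φ(d₁) = φ(0.92) = 0.2613
e^(−qT) = e^(−0.029·2.5) = 0.9301
vega = S·e^(−qT)·φ(d₁)·√T = 260·0.9301·0.2613·1.5811 = 99.9083
(The call has the same vega.)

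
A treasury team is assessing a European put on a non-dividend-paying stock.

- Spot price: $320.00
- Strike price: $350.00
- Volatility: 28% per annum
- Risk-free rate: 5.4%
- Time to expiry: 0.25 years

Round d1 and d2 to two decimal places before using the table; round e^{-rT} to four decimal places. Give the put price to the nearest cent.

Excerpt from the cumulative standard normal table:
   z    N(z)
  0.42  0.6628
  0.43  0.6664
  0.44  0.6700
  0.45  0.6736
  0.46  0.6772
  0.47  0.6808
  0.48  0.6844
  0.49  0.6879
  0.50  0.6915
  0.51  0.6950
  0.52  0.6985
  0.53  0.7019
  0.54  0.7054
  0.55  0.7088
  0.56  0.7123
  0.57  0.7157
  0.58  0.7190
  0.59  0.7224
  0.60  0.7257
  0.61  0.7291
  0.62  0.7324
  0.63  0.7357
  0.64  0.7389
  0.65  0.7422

$33.91

T = 0.25;  σ√T = 0.1400
d₁ = [ln(320/350) + (0.054 + ½·0.28²)·0.25] / (σ√T) = (-0.0896 + 0.0233) / 0.1400 = -0.4737 → -0.47
d₂ = -0.4737 − 0.1400 = -0.6137 → -0.61
e^(−rT) = e^(−0.054·0.25) = 0.9866
P = 350·0.9866·N(0.61) − 320·N(0.47) = 350·0.9866·0.7291 − 320·0.6808 = 251.7655 − 217.8560 = 33.9095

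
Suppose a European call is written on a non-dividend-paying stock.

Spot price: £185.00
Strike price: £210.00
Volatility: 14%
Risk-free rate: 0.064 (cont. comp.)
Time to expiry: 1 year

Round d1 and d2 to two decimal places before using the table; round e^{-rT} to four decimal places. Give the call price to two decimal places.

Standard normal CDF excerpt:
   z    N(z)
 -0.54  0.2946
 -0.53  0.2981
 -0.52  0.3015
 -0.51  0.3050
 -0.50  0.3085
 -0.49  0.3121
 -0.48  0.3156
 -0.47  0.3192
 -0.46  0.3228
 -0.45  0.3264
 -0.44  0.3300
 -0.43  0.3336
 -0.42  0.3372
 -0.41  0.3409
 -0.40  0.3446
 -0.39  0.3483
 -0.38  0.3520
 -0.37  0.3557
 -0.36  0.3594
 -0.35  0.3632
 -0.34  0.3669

£5.73

T = 1;  σ√T = 0.1400
d₁ = [ln(185/210) + (0.064 + ½·0.14²)·1] / (σ√T) = (-0.1268 + 0.0738) / 0.1400 = -0.3782 ⇒ -0.38
d₂ = -0.3782 − 0.1400 = -0.5182 ⇒ -0.52
e^(−rT) = e^(−0.064·1) = 0.9380
N(d₁) = N(-0.38) = 0.3520;  N(d₂) = N(-0.52) = 0.3015
C = 185·0.3520 − 210·0.9380·0.3015 = 65.1200 − 59.3895 = 5.7305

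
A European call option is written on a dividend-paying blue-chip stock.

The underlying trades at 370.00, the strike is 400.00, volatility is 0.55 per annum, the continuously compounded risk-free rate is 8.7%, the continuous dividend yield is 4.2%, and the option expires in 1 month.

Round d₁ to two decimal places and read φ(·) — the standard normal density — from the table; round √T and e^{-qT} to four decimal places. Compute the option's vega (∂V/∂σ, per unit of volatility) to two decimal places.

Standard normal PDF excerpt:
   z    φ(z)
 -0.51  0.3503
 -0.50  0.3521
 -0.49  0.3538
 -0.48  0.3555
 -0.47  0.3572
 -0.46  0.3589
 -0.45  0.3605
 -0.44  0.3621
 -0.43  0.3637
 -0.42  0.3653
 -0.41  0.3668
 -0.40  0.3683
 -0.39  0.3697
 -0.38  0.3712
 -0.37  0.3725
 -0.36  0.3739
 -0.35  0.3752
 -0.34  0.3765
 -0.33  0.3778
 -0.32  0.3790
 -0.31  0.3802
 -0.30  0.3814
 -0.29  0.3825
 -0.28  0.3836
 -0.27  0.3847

39.35

σ√T = 0.55 × 0.2887 = 0.1588
d₁ = [ln(370/400) + (0.087 − 0.042 + 0.55²/2)·0.08333] / 0.1588 = [-0.0780 + 0.0164] / 0.1588 = -0.3880 which rounds to -0.39
√T = √0.08333 = 0.2887
φ(d₁) = φ(-0.39) = 0.3697
exp(−qT) = exp(−0.042·0.08333) = 0.9965
vega = S·exp(−qT)·φ(d₁)·√T = 370·0.9965·0.3697·0.2887 = 39.3528
(The put has the same vega.)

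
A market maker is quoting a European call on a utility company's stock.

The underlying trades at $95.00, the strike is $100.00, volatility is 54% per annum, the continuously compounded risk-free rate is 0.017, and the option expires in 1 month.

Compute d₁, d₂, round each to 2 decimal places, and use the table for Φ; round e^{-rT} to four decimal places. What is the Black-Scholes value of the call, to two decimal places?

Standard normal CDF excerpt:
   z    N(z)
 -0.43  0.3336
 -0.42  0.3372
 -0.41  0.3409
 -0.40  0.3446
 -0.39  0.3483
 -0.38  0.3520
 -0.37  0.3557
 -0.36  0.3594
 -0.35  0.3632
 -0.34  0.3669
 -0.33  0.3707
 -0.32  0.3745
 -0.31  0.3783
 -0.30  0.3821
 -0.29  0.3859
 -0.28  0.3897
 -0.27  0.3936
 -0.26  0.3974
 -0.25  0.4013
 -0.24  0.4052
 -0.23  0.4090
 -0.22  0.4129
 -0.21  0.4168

T = 0.08333;  σ√T = 0.1559
d₁ = [ln(95/100) + (0.017 + ½·0.54²)·0.08333] / (σ√T) = (-0.0513 + 0.0136) / 0.1559 = -0.2420 → -0.24
d₂ = -0.2420 − 0.1559 = -0.3979 → -0.40
exp(−rT) = exp(−0.017·0.08333) = 0.9986
C = 95·N(-0.24) − 100·0.9986·N(-0.40) = 95·0.4052 − 100·0.9986·0.3446 = 38.4940 − 34.4118 = 4.0822

$4.08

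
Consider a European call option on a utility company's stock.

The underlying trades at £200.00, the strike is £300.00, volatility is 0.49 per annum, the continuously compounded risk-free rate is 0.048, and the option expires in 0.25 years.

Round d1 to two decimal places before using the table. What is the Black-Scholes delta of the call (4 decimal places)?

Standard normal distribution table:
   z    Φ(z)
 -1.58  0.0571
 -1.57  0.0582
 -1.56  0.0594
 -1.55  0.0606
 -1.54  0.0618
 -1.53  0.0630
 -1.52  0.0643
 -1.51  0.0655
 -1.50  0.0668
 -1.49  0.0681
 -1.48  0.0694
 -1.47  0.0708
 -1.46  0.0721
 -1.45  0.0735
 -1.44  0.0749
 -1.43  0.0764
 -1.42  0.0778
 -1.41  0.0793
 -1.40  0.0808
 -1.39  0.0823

σ√T = 0.49 × 0.5000 = 0.2450
d₁ = [ln(200/300) + (0.048 + ½·0.49²)·0.25] / (σ√T) = (-0.4055 + 0.0420) / 0.2450 = -1.4835 ⇒ -1.48
N(d₁) = N(-1.48) = 0.0694
Δ_call = N(d₁) = 0.0694

0.0694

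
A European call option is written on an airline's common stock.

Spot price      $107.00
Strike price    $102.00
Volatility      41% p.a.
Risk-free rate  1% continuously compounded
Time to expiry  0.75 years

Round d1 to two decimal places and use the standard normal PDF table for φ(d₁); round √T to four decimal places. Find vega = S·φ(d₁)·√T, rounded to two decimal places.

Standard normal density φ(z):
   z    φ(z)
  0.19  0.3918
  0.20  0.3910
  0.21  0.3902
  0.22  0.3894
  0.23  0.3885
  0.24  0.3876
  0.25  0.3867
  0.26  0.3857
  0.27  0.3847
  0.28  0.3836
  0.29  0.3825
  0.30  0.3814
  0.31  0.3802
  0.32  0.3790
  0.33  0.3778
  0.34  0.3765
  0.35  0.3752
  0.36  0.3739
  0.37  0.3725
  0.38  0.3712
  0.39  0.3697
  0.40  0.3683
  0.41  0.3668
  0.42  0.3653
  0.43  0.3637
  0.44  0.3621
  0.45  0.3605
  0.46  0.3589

σ√T = 0.41·√0.75 = 0.3551
d₁ = [ln(107/102) + (0.01 + 0.41²/2)·0.75] / 0.3551 = [0.0479 + 0.0705] / 0.3551 = 0.3334 ≈ 0.33
√T = √0.75 = 0.8660
φ(d₁) = φ(0.33) = 0.3778
vega = S·φ(d₁)·√T = 107·0.3778·0.8660 = 35.0077

35.01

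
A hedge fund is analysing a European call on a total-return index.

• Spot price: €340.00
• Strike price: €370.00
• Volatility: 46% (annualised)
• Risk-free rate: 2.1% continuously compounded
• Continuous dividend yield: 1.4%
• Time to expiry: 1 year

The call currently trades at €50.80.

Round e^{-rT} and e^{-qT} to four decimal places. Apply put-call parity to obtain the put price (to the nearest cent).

€77.83

exp(−qT) = exp(−0.014·1) = 0.9861;  exp(−rT) = exp(−0.021·1) = 0.9792
Put-call parity: C − P = S·e^(−qT) − K·e^(−rT) = 340·0.9861 − 370·0.9792 = 335.2740 − 362.3040 = -27.0300
P = C − (C − P) = 50.80 − (-27.0300) = 77.8300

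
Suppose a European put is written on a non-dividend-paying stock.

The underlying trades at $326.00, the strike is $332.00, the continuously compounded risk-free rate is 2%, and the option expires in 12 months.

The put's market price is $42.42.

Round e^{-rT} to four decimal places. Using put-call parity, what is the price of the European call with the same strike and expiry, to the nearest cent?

$42.99

exp(−rT) = exp(−0.02·1) = 0.9802
Put-call parity: C − P = S − K·e^(−rT) = 326 − 332·0.9802 = 326 − 325.4264 = 0.5736
C = P + (C − P) = 42.42 + (0.5736) = 42.9936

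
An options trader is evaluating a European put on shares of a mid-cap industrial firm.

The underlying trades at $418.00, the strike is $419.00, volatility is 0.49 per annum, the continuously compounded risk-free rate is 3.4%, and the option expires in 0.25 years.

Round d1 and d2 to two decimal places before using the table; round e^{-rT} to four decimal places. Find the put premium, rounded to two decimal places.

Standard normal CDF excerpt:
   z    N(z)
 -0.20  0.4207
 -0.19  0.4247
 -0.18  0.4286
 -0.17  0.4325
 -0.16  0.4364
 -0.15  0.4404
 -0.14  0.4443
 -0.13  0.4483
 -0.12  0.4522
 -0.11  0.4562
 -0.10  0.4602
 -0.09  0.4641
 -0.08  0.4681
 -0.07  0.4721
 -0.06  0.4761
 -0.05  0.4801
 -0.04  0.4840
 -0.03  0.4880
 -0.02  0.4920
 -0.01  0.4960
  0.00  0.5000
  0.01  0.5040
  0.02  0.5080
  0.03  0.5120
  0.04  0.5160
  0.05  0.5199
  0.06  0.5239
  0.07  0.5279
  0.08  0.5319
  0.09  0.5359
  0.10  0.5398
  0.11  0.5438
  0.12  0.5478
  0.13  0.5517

σ√T = 0.49·√0.25 = 0.2450
ln(S/K) + (r + σ²/2)T = ln(418/419) + (0.034 + 0.49²/2)·0.25 = -0.0024 + 0.0385 = 0.0361
d₁ = 0.0361 / 0.2450 = 0.1474 ≈ 0.15
d₂ = d₁ − σ√T = 0.1474 − 0.2450 = -0.0976 ≈ -0.10
exp(−rT) = exp(−0.034·0.25) = 0.9915
N(−d₂) = N(0.10) = 0.5398;  N(−d₁) = N(-0.15) = 0.4404
P = 419·0.9915·0.5398 − 418·0.4404 = 224.2537 − 184.0872 = 40.1665

$40.17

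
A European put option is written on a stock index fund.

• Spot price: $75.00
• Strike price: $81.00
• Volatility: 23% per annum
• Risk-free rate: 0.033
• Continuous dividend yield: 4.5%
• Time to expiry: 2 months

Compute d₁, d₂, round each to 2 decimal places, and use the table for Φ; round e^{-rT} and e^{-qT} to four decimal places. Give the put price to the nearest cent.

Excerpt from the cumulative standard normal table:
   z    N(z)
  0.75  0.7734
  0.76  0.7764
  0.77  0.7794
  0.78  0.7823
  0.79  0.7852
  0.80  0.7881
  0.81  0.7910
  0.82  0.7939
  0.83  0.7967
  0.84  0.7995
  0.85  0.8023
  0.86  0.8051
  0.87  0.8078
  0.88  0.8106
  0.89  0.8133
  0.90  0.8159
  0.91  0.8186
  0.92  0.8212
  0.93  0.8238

$7.07

T = 0.1667;  σ√T = 0.0939
d₁ = [ln(75/81) + (0.033 − 0.045 + 0.23²/2)·0.1667] / 0.0939 = [-0.0770 + 0.0024] / 0.0939 = -0.7940 ⇒ -0.79
d₂ = d₁ − σ√T = -0.7940 − 0.0939 = -0.8879 ⇒ -0.89
e^(−qT) = e^(−0.045·0.1667) = 0.9925;  e^(−rT) = e^(−0.033·0.1667) = 0.9945
N(−d₂) = N(0.89) = 0.8133;  N(−d₁) = N(0.79) = 0.7852
P = 81·0.9945·0.8133 − 75·0.9925·0.7852 = 65.5150 − 58.4483 = 7.0666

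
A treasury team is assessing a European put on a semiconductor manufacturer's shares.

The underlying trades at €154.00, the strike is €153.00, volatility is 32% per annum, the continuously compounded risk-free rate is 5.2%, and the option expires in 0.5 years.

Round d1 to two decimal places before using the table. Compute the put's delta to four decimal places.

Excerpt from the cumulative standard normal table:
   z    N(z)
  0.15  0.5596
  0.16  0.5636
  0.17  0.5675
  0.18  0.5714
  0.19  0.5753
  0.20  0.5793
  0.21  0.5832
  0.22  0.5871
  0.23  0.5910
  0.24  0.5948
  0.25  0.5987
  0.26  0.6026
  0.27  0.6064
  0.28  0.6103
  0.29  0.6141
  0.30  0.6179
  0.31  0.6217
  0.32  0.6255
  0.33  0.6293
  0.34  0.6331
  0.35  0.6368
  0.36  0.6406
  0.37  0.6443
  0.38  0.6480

-0.3974

σ√T = 0.32·√0.5 = 0.2263
d₁ = [ln(154/153) + (0.052 + 0.32²/2)·0.5] / 0.2263 = [0.0065 + 0.0516] / 0.2263 = 0.2568 ⇒ 0.26
N(d₁) = N(0.26) = 0.6026
Δ_put = N(d₁) − 1 = 0.6026 − 1 = -0.3974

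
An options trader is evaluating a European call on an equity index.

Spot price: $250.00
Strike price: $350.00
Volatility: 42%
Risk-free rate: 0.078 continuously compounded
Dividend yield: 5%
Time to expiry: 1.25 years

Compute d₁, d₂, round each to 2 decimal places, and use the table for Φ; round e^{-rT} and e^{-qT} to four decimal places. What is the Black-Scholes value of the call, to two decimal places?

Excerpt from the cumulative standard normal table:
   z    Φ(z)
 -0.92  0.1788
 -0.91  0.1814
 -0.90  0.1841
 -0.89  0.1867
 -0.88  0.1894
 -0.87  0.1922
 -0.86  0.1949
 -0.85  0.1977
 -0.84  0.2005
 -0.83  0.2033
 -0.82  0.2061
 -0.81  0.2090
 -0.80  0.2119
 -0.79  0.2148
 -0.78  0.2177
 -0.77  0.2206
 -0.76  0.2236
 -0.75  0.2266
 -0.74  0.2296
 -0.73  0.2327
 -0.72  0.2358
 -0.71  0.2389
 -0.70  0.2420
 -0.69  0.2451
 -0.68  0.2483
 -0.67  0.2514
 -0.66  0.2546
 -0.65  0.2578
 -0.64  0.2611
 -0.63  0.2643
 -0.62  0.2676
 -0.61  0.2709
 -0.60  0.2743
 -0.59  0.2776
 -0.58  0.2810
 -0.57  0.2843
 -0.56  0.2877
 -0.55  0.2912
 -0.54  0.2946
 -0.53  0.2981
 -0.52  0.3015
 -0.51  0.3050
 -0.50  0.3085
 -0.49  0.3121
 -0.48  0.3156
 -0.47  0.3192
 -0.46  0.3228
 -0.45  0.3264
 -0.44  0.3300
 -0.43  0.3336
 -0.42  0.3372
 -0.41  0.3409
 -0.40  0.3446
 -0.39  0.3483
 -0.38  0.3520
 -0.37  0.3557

σ√T = 0.42·√1.25 = 0.4696
ln(S/K) + (r − q + σ²/2)T = ln(250/350) + (0.078 − 0.05 + 0.42²/2)·1.25 = -0.3365 + 0.1452 = -0.1912
d₁ = -0.1912 / 0.4696 = -0.4072 ⇒ -0.41
d₂ = d₁ − σ√T = -0.4072 − 0.4696 = -0.8768 ⇒ -0.88
exp(−qT) = exp(−0.05·1.25) = 0.9394;  exp(−rT) = exp(−0.078·1.25) = 0.9071
N(d₁) = N(-0.41) = 0.3409;  N(d₂) = N(-0.88) = 0.1894
C = 250·0.9394·0.3409 − 350·0.9071·0.1894 = 80.0604 − 60.1317 = 19.9287

$19.93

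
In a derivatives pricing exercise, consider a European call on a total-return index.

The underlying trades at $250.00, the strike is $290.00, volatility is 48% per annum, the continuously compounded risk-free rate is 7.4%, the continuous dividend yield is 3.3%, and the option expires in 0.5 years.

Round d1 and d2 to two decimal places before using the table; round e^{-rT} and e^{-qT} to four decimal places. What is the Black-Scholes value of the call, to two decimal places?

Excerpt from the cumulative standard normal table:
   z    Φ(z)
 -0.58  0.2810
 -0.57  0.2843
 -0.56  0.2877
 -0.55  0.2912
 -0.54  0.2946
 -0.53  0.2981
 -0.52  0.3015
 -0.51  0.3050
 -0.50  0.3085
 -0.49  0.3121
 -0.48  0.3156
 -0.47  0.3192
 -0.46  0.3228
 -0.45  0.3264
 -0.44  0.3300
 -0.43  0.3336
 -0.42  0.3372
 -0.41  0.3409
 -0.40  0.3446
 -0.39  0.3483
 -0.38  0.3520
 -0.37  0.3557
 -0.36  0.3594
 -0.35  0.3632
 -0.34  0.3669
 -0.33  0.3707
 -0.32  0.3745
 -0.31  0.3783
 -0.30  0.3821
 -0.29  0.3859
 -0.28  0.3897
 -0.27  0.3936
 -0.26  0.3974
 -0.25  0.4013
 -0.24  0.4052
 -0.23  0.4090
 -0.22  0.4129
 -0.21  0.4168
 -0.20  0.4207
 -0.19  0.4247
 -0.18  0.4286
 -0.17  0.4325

σ√T = 0.48 × 0.7071 = 0.3394
d₁ = [ln(250/290) + (0.074 − 0.033 + ½·0.48²)·0.5] / (σ√T) = (-0.1484 + 0.0781) / 0.3394 = -0.2072 which rounds to -0.21
d₂ = -0.2072 − 0.3394 = -0.5466 which rounds to -0.55
exp(−qT) = exp(−0.033·0.5) = 0.9836;  exp(−rT) = exp(−0.074·0.5) = 0.9637
C = 250·0.9836·N(-0.21) − 290·0.9637·N(-0.55) = 250·0.9836·0.4168 − 290·0.9637·0.2912 = 102.4911 − 81.3825 = 21.1086

$21.11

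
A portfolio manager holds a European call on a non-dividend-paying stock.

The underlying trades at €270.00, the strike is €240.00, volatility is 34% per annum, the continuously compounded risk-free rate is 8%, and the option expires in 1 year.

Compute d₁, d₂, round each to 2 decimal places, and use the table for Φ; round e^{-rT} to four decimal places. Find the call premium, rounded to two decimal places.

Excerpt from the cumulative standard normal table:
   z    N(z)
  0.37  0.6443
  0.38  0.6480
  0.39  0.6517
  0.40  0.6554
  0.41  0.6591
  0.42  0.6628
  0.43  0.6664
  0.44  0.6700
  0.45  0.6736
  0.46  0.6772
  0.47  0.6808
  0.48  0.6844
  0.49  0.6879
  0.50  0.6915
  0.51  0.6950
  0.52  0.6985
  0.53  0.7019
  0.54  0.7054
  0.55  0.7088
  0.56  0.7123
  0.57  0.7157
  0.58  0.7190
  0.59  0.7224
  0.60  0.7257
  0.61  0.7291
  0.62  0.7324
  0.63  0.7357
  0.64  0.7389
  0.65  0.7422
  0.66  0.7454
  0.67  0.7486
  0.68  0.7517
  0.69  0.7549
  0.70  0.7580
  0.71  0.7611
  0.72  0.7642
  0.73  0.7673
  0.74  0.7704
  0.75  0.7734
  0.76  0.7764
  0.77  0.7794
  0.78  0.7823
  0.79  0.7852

σ√T = 0.34·√1 = 0.3400
d₁ = [ln(270/240) + (0.08 + 0.34²/2)·1] / 0.3400 = [0.1178 + 0.1378] / 0.3400 = 0.7517 → 0.75
d₂ = d₁ − σ√T = 0.7517 − 0.3400 = 0.4117 → 0.41
e^(−rT) = e^(−0.08·1) = 0.9231
N(d₁) = N(0.75) = 0.7734;  N(d₂) = N(0.41) = 0.6591
C = 270·0.7734 − 240·0.9231·0.6591 = 208.8180 − 146.0197 = 62.7983

€62.80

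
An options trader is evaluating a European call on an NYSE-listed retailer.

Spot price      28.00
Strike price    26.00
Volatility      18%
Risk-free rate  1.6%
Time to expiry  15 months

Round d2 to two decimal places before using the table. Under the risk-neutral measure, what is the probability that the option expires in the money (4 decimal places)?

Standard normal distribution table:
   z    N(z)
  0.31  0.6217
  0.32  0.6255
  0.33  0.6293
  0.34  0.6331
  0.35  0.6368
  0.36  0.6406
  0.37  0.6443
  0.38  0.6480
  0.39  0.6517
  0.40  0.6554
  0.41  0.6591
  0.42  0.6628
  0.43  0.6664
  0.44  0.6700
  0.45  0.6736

0.6443

σ√T = 0.18·√1.25 = 0.2012
ln(S/K) + (r + σ²/2)T = ln(28/26) + (0.016 + 0.18²/2)·1.25 = 0.0741 + 0.0403 = 0.1144
d₁ = 0.1144 / 0.2012 = 0.5682 ≈ 0.57
d₂ = d₁ − σ√T = 0.5682 − 0.2012 = 0.3670 ≈ 0.37
Risk-neutral Pr[S_T > K] = N(d₂) = N(0.37) = 0.6443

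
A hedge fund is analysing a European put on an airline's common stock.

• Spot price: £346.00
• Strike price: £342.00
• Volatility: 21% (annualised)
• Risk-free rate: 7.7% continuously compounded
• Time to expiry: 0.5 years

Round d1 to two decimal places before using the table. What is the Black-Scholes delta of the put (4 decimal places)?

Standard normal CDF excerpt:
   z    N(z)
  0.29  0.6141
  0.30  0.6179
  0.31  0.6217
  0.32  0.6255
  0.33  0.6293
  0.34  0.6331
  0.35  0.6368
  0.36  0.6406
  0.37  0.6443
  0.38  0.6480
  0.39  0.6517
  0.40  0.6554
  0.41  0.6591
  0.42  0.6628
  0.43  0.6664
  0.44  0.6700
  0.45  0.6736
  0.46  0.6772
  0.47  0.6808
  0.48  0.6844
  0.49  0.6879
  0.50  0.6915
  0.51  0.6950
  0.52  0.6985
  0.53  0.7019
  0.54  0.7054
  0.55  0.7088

-0.3409

σ√T = 0.21·√0.5 = 0.1485
ln(S/K) + (r + σ²/2)T = ln(346/342) + (0.077 + 0.21²/2)·0.5 = 0.0116 + 0.0495 = 0.0612
d₁ = 0.0612 / 0.1485 = 0.4118 ⇒ 0.41
N(d₁) = N(0.41) = 0.6591
Δ_put = N(d₁) − 1 = 0.6591 − 1 = -0.3409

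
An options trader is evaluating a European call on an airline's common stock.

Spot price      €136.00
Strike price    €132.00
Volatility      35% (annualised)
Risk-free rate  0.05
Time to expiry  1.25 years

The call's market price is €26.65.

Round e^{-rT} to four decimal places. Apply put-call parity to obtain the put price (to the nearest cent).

€14.65

exp(−rT) = exp(−0.05·1.25) = 0.9394
Put-call parity: C − P = S − K·e^(−rT) = 136 − 132·0.9394 = 136 − 124.0008 = 11.9992
P = C − (C − P) = 26.65 − (11.9992) = 14.6508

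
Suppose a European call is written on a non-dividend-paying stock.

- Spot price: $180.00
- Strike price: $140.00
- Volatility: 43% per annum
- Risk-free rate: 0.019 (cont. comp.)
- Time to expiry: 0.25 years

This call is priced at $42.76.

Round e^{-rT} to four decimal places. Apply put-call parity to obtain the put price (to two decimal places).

e^(−rT) = e^(−0.019·0.25) = 0.9953
Put-call parity: C − P = S − K·e^(−rT) = 180 − 140·0.9953 = 180 − 139.3420 = 40.6580
P = C − (C − P) = 42.76 − (40.6580) = 2.1020

$2.10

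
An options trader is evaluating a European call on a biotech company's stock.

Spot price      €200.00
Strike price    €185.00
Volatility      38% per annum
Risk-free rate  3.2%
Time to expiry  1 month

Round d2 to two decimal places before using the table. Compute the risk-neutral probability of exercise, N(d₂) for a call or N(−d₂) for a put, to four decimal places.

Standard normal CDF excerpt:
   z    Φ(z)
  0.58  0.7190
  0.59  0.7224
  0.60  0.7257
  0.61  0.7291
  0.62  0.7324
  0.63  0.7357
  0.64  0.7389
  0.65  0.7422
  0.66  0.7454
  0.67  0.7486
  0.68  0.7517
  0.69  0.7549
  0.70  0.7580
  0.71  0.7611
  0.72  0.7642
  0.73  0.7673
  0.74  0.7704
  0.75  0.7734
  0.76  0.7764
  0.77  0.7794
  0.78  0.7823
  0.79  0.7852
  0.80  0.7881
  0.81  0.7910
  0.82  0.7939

0.7517

T = 0.08333;  σ√T = 0.1097
d₁ = [ln(200/185) + (0.032 + 0.38²/2)·0.08333] / 0.1097 = [0.0780 + 0.0087] / 0.1097 = 0.7899 which rounds to 0.79
d₂ = d₁ − σ√T = 0.7899 − 0.1097 = 0.6802 which rounds to 0.68
Risk-neutral Pr[S_T > K] = N(d₂) = N(0.68) = 0.7517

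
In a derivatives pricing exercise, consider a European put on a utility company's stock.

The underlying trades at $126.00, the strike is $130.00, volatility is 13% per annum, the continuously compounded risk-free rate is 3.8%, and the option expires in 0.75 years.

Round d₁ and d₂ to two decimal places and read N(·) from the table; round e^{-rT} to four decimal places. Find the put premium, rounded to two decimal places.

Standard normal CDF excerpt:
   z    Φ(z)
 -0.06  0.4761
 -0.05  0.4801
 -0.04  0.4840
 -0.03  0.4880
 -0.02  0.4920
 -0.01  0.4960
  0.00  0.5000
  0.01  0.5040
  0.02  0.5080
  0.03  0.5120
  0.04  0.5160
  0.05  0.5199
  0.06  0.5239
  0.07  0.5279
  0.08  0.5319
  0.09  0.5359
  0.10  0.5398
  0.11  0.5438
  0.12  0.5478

$5.72

σ√T = 0.13·√0.75 = 0.1126
d₁ = [ln(126/130) + (0.038 + 0.13²/2)·0.75] / 0.1126 = [-0.0313 + 0.0348] / 0.1126 = 0.0318 which rounds to 0.03
d₂ = d₁ − σ√T = 0.0318 − 0.1126 = -0.0807 which rounds to -0.08
e^(−rT) = e^(−0.038·0.75) = 0.9719
N(−d₂) = N(0.08) = 0.5319;  N(−d₁) = N(-0.03) = 0.4880
P = 130·0.9719·0.5319 − 126·0.4880 = 67.2040 − 61.4880 = 5.7160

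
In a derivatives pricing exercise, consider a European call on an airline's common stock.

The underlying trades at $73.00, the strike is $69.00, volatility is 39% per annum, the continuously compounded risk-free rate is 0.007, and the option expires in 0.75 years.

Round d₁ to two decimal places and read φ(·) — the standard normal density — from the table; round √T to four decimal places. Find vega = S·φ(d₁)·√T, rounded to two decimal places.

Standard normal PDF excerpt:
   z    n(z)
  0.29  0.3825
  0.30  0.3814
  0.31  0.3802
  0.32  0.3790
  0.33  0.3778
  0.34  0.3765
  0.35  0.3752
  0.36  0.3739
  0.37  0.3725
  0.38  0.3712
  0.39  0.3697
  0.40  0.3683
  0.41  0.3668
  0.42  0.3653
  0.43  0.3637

σ√T = 0.39 × 0.8660 = 0.3377
d₁ = [ln(73/69) + (0.007 + 0.39²/2)·0.75] / 0.3377 = [0.0564 + 0.0623] / 0.3377 = 0.3513 ≈ 0.35
√T = √0.75 = 0.8660
φ(d₁) = φ(0.35) = 0.3752
vega = S·φ(d₁)·√T = 73·0.3752·0.8660 = 23.7194

23.72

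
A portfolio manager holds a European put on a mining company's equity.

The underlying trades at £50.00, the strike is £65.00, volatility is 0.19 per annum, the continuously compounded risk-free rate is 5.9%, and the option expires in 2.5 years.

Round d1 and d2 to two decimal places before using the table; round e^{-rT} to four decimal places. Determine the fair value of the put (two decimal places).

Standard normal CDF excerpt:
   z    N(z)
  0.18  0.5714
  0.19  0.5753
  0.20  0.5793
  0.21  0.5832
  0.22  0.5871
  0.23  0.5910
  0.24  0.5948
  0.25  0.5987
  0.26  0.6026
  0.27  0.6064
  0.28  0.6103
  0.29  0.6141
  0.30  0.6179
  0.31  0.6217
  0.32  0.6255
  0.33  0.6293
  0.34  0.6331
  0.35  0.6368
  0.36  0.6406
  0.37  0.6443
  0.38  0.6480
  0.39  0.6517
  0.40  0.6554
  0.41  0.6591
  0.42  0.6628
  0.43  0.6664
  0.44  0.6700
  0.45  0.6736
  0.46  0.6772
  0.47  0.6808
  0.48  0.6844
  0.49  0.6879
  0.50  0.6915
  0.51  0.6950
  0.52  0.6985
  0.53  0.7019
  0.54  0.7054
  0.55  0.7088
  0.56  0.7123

£9.82

σ√T = 0.19 × 1.5811 = 0.3004
ln(S/K) + (r + σ²/2)T = ln(50/65) + (0.059 + 0.19²/2)·2.5 = -0.2624 + 0.1926 = -0.0697
d₁ = -0.0697 / 0.3004 = -0.2321 → -0.23
d₂ = d₁ − σ√T = -0.2321 − 0.3004 = -0.5326 → -0.53
exp(−rT) = exp(−0.059·2.5) = 0.8629
N(−d₂) = N(0.53) = 0.7019;  N(−d₁) = N(0.23) = 0.5910
P = 65·0.8629·0.7019 − 50·0.5910 = 39.3685 − 29.5500 = 9.8185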